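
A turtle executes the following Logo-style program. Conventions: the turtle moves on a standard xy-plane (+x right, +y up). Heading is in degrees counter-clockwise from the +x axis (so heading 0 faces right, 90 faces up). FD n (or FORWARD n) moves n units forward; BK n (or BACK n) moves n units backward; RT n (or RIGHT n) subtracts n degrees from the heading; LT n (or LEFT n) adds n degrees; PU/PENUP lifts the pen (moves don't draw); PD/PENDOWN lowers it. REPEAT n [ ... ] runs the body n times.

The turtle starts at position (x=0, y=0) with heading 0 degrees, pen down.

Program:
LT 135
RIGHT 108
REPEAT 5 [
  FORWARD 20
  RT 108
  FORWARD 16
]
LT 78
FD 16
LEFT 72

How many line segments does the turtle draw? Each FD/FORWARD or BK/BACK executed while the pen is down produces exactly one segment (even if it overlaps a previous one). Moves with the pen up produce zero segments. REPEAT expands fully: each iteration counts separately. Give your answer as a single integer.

Executing turtle program step by step:
Start: pos=(0,0), heading=0, pen down
LT 135: heading 0 -> 135
RT 108: heading 135 -> 27
REPEAT 5 [
  -- iteration 1/5 --
  FD 20: (0,0) -> (17.82,9.08) [heading=27, draw]
  RT 108: heading 27 -> 279
  FD 16: (17.82,9.08) -> (20.323,-6.723) [heading=279, draw]
  -- iteration 2/5 --
  FD 20: (20.323,-6.723) -> (23.452,-26.477) [heading=279, draw]
  RT 108: heading 279 -> 171
  FD 16: (23.452,-26.477) -> (7.649,-23.974) [heading=171, draw]
  -- iteration 3/5 --
  FD 20: (7.649,-23.974) -> (-12.105,-20.845) [heading=171, draw]
  RT 108: heading 171 -> 63
  FD 16: (-12.105,-20.845) -> (-4.841,-6.589) [heading=63, draw]
  -- iteration 4/5 --
  FD 20: (-4.841,-6.589) -> (4.239,11.231) [heading=63, draw]
  RT 108: heading 63 -> 315
  FD 16: (4.239,11.231) -> (15.552,-0.083) [heading=315, draw]
  -- iteration 5/5 --
  FD 20: (15.552,-0.083) -> (29.694,-14.225) [heading=315, draw]
  RT 108: heading 315 -> 207
  FD 16: (29.694,-14.225) -> (15.438,-21.489) [heading=207, draw]
]
LT 78: heading 207 -> 285
FD 16: (15.438,-21.489) -> (19.579,-36.944) [heading=285, draw]
LT 72: heading 285 -> 357
Final: pos=(19.579,-36.944), heading=357, 11 segment(s) drawn
Segments drawn: 11

Answer: 11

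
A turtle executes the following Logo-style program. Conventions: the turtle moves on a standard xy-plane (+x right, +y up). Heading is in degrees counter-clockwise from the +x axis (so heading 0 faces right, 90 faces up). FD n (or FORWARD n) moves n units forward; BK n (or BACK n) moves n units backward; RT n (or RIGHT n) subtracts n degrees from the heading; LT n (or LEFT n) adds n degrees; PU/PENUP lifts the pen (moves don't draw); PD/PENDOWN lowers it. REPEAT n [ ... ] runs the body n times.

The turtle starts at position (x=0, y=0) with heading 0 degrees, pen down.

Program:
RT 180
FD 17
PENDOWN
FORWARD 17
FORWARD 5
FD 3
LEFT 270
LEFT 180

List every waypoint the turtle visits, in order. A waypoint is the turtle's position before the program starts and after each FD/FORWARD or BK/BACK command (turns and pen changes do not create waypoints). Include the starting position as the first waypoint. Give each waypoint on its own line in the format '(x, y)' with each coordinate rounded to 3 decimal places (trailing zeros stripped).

Executing turtle program step by step:
Start: pos=(0,0), heading=0, pen down
RT 180: heading 0 -> 180
FD 17: (0,0) -> (-17,0) [heading=180, draw]
PD: pen down
FD 17: (-17,0) -> (-34,0) [heading=180, draw]
FD 5: (-34,0) -> (-39,0) [heading=180, draw]
FD 3: (-39,0) -> (-42,0) [heading=180, draw]
LT 270: heading 180 -> 90
LT 180: heading 90 -> 270
Final: pos=(-42,0), heading=270, 4 segment(s) drawn
Waypoints (5 total):
(0, 0)
(-17, 0)
(-34, 0)
(-39, 0)
(-42, 0)

Answer: (0, 0)
(-17, 0)
(-34, 0)
(-39, 0)
(-42, 0)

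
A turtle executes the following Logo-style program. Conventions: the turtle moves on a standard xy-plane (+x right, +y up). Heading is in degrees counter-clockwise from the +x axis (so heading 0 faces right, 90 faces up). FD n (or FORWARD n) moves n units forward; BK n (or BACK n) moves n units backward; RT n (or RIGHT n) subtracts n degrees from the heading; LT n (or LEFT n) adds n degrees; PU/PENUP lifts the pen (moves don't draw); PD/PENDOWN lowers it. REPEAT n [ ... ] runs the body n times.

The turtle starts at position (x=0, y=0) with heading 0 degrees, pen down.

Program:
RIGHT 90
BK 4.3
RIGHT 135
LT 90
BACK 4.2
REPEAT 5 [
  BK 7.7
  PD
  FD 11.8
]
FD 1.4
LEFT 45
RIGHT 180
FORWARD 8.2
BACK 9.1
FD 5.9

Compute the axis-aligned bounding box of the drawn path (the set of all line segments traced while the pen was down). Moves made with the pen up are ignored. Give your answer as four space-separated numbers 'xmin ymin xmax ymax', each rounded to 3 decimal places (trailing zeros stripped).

Executing turtle program step by step:
Start: pos=(0,0), heading=0, pen down
RT 90: heading 0 -> 270
BK 4.3: (0,0) -> (0,4.3) [heading=270, draw]
RT 135: heading 270 -> 135
LT 90: heading 135 -> 225
BK 4.2: (0,4.3) -> (2.97,7.27) [heading=225, draw]
REPEAT 5 [
  -- iteration 1/5 --
  BK 7.7: (2.97,7.27) -> (8.415,12.715) [heading=225, draw]
  PD: pen down
  FD 11.8: (8.415,12.715) -> (0.071,4.371) [heading=225, draw]
  -- iteration 2/5 --
  BK 7.7: (0.071,4.371) -> (5.515,9.815) [heading=225, draw]
  PD: pen down
  FD 11.8: (5.515,9.815) -> (-2.828,1.472) [heading=225, draw]
  -- iteration 3/5 --
  BK 7.7: (-2.828,1.472) -> (2.616,6.916) [heading=225, draw]
  PD: pen down
  FD 11.8: (2.616,6.916) -> (-5.728,-1.428) [heading=225, draw]
  -- iteration 4/5 --
  BK 7.7: (-5.728,-1.428) -> (-0.283,4.017) [heading=225, draw]
  PD: pen down
  FD 11.8: (-0.283,4.017) -> (-8.627,-4.327) [heading=225, draw]
  -- iteration 5/5 --
  BK 7.7: (-8.627,-4.327) -> (-3.182,1.118) [heading=225, draw]
  PD: pen down
  FD 11.8: (-3.182,1.118) -> (-11.526,-7.226) [heading=225, draw]
]
FD 1.4: (-11.526,-7.226) -> (-12.516,-8.216) [heading=225, draw]
LT 45: heading 225 -> 270
RT 180: heading 270 -> 90
FD 8.2: (-12.516,-8.216) -> (-12.516,-0.016) [heading=90, draw]
BK 9.1: (-12.516,-0.016) -> (-12.516,-9.116) [heading=90, draw]
FD 5.9: (-12.516,-9.116) -> (-12.516,-3.216) [heading=90, draw]
Final: pos=(-12.516,-3.216), heading=90, 16 segment(s) drawn

Segment endpoints: x in {-12.516, -12.516, -11.526, -8.627, -5.728, -3.182, -2.828, -0.283, 0, 0, 0.071, 2.616, 2.97, 5.515, 8.415}, y in {-9.116, -8.216, -7.226, -4.327, -3.216, -1.428, -0.016, 0, 1.118, 1.472, 4.017, 4.3, 4.371, 6.916, 7.27, 9.815, 12.715}
xmin=-12.516, ymin=-9.116, xmax=8.415, ymax=12.715

Answer: -12.516 -9.116 8.415 12.715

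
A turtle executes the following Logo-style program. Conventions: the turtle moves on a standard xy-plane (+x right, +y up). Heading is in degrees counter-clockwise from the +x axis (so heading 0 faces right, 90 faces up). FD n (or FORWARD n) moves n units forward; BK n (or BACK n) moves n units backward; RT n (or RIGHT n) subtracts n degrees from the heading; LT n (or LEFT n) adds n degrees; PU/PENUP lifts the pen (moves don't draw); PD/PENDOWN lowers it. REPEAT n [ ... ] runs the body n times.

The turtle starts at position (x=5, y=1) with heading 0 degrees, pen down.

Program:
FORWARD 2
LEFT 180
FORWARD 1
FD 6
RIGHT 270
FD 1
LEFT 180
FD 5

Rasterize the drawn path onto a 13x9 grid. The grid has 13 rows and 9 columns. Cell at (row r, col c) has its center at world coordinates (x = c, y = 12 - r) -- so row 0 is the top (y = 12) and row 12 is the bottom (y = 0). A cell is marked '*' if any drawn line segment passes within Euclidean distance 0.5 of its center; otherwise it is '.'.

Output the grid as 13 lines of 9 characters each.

Answer: .........
.........
.........
.........
.........
.........
.........
*........
*........
*........
*........
********.
*........

Derivation:
Segment 0: (5,1) -> (7,1)
Segment 1: (7,1) -> (6,1)
Segment 2: (6,1) -> (0,1)
Segment 3: (0,1) -> (0,0)
Segment 4: (0,0) -> (0,5)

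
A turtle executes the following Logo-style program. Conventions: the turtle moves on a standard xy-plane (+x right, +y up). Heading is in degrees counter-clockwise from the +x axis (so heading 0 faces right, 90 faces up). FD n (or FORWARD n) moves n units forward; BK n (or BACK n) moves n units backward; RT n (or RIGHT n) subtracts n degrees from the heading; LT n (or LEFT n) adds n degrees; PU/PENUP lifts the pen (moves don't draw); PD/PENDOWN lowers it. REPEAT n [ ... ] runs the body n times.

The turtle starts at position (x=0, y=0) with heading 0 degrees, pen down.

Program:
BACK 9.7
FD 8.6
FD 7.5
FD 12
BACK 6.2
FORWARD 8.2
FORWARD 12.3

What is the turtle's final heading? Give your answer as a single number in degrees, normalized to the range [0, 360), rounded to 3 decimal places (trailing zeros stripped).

Executing turtle program step by step:
Start: pos=(0,0), heading=0, pen down
BK 9.7: (0,0) -> (-9.7,0) [heading=0, draw]
FD 8.6: (-9.7,0) -> (-1.1,0) [heading=0, draw]
FD 7.5: (-1.1,0) -> (6.4,0) [heading=0, draw]
FD 12: (6.4,0) -> (18.4,0) [heading=0, draw]
BK 6.2: (18.4,0) -> (12.2,0) [heading=0, draw]
FD 8.2: (12.2,0) -> (20.4,0) [heading=0, draw]
FD 12.3: (20.4,0) -> (32.7,0) [heading=0, draw]
Final: pos=(32.7,0), heading=0, 7 segment(s) drawn

Answer: 0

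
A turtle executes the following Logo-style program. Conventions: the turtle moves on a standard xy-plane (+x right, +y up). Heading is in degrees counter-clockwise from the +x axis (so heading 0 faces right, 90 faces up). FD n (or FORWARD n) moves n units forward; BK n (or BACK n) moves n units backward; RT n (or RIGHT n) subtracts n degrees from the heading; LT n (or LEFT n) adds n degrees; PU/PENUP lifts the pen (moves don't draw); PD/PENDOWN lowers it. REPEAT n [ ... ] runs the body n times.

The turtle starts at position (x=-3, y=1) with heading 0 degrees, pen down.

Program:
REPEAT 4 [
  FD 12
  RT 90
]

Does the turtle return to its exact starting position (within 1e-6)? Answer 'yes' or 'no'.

Answer: yes

Derivation:
Executing turtle program step by step:
Start: pos=(-3,1), heading=0, pen down
REPEAT 4 [
  -- iteration 1/4 --
  FD 12: (-3,1) -> (9,1) [heading=0, draw]
  RT 90: heading 0 -> 270
  -- iteration 2/4 --
  FD 12: (9,1) -> (9,-11) [heading=270, draw]
  RT 90: heading 270 -> 180
  -- iteration 3/4 --
  FD 12: (9,-11) -> (-3,-11) [heading=180, draw]
  RT 90: heading 180 -> 90
  -- iteration 4/4 --
  FD 12: (-3,-11) -> (-3,1) [heading=90, draw]
  RT 90: heading 90 -> 0
]
Final: pos=(-3,1), heading=0, 4 segment(s) drawn

Start position: (-3, 1)
Final position: (-3, 1)
Distance = 0; < 1e-6 -> CLOSED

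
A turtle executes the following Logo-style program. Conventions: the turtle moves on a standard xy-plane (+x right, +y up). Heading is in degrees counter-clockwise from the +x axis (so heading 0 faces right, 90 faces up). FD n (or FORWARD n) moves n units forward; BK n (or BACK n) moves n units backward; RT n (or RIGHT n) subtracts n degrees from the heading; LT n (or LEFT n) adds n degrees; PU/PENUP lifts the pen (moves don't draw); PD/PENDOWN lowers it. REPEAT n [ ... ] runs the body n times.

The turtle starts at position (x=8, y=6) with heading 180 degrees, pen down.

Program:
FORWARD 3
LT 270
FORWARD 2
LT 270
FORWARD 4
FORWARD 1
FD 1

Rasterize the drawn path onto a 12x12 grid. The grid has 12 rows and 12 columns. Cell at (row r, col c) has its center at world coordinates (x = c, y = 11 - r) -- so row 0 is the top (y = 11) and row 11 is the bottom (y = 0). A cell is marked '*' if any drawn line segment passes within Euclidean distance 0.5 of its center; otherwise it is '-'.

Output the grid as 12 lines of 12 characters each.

Segment 0: (8,6) -> (5,6)
Segment 1: (5,6) -> (5,8)
Segment 2: (5,8) -> (9,8)
Segment 3: (9,8) -> (10,8)
Segment 4: (10,8) -> (11,8)

Answer: ------------
------------
------------
-----*******
-----*------
-----****---
------------
------------
------------
------------
------------
------------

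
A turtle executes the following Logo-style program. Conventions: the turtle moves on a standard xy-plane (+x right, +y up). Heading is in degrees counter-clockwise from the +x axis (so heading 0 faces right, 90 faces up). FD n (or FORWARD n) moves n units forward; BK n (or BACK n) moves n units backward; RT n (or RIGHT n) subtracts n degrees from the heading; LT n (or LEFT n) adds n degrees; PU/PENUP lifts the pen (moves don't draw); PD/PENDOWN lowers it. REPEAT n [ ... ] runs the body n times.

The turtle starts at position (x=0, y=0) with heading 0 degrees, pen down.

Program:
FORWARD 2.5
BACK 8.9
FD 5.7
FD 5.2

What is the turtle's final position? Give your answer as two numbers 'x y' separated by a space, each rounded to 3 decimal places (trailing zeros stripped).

Executing turtle program step by step:
Start: pos=(0,0), heading=0, pen down
FD 2.5: (0,0) -> (2.5,0) [heading=0, draw]
BK 8.9: (2.5,0) -> (-6.4,0) [heading=0, draw]
FD 5.7: (-6.4,0) -> (-0.7,0) [heading=0, draw]
FD 5.2: (-0.7,0) -> (4.5,0) [heading=0, draw]
Final: pos=(4.5,0), heading=0, 4 segment(s) drawn

Answer: 4.5 0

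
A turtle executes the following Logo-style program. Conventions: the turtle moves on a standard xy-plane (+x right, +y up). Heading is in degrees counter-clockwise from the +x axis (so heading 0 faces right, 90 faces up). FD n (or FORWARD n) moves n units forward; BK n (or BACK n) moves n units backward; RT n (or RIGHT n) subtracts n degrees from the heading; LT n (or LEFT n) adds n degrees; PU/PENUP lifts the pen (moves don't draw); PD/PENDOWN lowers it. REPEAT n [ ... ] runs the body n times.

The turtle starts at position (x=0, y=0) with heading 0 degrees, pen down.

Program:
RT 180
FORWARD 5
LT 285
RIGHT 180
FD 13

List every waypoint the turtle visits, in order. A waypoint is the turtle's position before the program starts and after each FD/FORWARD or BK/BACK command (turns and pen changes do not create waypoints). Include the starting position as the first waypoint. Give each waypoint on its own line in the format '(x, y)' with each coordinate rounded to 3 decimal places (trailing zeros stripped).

Answer: (0, 0)
(-5, 0)
(-1.635, -12.557)

Derivation:
Executing turtle program step by step:
Start: pos=(0,0), heading=0, pen down
RT 180: heading 0 -> 180
FD 5: (0,0) -> (-5,0) [heading=180, draw]
LT 285: heading 180 -> 105
RT 180: heading 105 -> 285
FD 13: (-5,0) -> (-1.635,-12.557) [heading=285, draw]
Final: pos=(-1.635,-12.557), heading=285, 2 segment(s) drawn
Waypoints (3 total):
(0, 0)
(-5, 0)
(-1.635, -12.557)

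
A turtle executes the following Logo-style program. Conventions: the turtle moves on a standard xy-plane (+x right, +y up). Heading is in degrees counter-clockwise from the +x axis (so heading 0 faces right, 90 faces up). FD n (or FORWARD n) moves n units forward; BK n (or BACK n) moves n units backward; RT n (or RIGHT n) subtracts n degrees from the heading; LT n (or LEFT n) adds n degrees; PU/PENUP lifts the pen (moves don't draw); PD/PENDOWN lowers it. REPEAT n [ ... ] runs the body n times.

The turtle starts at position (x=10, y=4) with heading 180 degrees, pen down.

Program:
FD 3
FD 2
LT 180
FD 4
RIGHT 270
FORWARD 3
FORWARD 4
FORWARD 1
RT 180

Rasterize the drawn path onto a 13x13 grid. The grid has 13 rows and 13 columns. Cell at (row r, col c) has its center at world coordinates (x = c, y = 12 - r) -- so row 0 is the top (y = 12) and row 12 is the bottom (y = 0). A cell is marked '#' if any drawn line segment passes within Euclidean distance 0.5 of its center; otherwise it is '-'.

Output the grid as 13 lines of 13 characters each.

Segment 0: (10,4) -> (7,4)
Segment 1: (7,4) -> (5,4)
Segment 2: (5,4) -> (9,4)
Segment 3: (9,4) -> (9,7)
Segment 4: (9,7) -> (9,11)
Segment 5: (9,11) -> (9,12)

Answer: ---------#---
---------#---
---------#---
---------#---
---------#---
---------#---
---------#---
---------#---
-----######--
-------------
-------------
-------------
-------------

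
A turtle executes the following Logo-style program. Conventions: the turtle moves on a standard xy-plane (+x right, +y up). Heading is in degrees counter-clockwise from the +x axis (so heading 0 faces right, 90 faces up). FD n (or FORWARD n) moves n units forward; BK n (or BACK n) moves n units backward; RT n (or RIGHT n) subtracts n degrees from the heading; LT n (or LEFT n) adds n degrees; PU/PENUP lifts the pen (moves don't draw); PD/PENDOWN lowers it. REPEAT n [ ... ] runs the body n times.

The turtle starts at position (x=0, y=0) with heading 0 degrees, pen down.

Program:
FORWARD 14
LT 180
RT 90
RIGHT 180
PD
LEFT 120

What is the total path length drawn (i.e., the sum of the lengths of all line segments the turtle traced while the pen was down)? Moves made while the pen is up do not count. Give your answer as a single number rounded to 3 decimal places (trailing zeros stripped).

Answer: 14

Derivation:
Executing turtle program step by step:
Start: pos=(0,0), heading=0, pen down
FD 14: (0,0) -> (14,0) [heading=0, draw]
LT 180: heading 0 -> 180
RT 90: heading 180 -> 90
RT 180: heading 90 -> 270
PD: pen down
LT 120: heading 270 -> 30
Final: pos=(14,0), heading=30, 1 segment(s) drawn

Segment lengths:
  seg 1: (0,0) -> (14,0), length = 14
Total = 14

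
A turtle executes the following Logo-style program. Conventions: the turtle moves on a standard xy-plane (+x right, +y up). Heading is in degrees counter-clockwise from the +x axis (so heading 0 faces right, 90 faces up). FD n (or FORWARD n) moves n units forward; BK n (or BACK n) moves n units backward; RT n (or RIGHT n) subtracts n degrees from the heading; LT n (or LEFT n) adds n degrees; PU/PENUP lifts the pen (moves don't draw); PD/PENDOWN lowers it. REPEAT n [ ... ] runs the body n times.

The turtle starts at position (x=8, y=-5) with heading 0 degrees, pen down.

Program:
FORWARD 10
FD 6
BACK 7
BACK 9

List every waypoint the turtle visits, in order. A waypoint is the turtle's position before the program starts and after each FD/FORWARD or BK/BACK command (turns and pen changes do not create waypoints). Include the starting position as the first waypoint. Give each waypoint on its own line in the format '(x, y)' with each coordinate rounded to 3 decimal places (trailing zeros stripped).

Executing turtle program step by step:
Start: pos=(8,-5), heading=0, pen down
FD 10: (8,-5) -> (18,-5) [heading=0, draw]
FD 6: (18,-5) -> (24,-5) [heading=0, draw]
BK 7: (24,-5) -> (17,-5) [heading=0, draw]
BK 9: (17,-5) -> (8,-5) [heading=0, draw]
Final: pos=(8,-5), heading=0, 4 segment(s) drawn
Waypoints (5 total):
(8, -5)
(18, -5)
(24, -5)
(17, -5)
(8, -5)

Answer: (8, -5)
(18, -5)
(24, -5)
(17, -5)
(8, -5)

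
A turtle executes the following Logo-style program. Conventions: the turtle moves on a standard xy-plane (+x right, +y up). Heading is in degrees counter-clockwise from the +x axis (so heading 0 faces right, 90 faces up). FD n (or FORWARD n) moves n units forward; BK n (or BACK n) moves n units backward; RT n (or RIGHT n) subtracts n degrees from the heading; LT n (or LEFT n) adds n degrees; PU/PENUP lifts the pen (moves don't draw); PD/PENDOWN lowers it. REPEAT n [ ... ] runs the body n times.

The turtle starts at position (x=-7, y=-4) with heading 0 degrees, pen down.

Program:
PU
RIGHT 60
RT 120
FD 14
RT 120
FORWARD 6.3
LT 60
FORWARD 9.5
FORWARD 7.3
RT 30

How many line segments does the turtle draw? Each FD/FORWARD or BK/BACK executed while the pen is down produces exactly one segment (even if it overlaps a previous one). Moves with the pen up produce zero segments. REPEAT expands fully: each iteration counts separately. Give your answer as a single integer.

Answer: 0

Derivation:
Executing turtle program step by step:
Start: pos=(-7,-4), heading=0, pen down
PU: pen up
RT 60: heading 0 -> 300
RT 120: heading 300 -> 180
FD 14: (-7,-4) -> (-21,-4) [heading=180, move]
RT 120: heading 180 -> 60
FD 6.3: (-21,-4) -> (-17.85,1.456) [heading=60, move]
LT 60: heading 60 -> 120
FD 9.5: (-17.85,1.456) -> (-22.6,9.683) [heading=120, move]
FD 7.3: (-22.6,9.683) -> (-26.25,16.005) [heading=120, move]
RT 30: heading 120 -> 90
Final: pos=(-26.25,16.005), heading=90, 0 segment(s) drawn
Segments drawn: 0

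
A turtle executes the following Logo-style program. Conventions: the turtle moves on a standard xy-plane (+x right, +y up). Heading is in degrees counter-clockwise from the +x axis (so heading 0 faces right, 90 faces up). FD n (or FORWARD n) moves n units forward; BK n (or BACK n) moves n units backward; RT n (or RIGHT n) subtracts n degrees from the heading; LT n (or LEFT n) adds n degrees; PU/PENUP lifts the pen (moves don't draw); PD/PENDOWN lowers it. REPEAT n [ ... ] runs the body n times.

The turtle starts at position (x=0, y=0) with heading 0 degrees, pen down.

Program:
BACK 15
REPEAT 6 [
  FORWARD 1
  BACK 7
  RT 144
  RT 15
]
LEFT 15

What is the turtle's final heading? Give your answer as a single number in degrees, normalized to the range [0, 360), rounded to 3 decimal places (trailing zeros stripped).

Executing turtle program step by step:
Start: pos=(0,0), heading=0, pen down
BK 15: (0,0) -> (-15,0) [heading=0, draw]
REPEAT 6 [
  -- iteration 1/6 --
  FD 1: (-15,0) -> (-14,0) [heading=0, draw]
  BK 7: (-14,0) -> (-21,0) [heading=0, draw]
  RT 144: heading 0 -> 216
  RT 15: heading 216 -> 201
  -- iteration 2/6 --
  FD 1: (-21,0) -> (-21.934,-0.358) [heading=201, draw]
  BK 7: (-21.934,-0.358) -> (-15.399,2.15) [heading=201, draw]
  RT 144: heading 201 -> 57
  RT 15: heading 57 -> 42
  -- iteration 3/6 --
  FD 1: (-15.399,2.15) -> (-14.655,2.819) [heading=42, draw]
  BK 7: (-14.655,2.819) -> (-19.857,-1.865) [heading=42, draw]
  RT 144: heading 42 -> 258
  RT 15: heading 258 -> 243
  -- iteration 4/6 --
  FD 1: (-19.857,-1.865) -> (-20.311,-2.756) [heading=243, draw]
  BK 7: (-20.311,-2.756) -> (-17.133,3.481) [heading=243, draw]
  RT 144: heading 243 -> 99
  RT 15: heading 99 -> 84
  -- iteration 5/6 --
  FD 1: (-17.133,3.481) -> (-17.029,4.476) [heading=84, draw]
  BK 7: (-17.029,4.476) -> (-17.761,-2.486) [heading=84, draw]
  RT 144: heading 84 -> 300
  RT 15: heading 300 -> 285
  -- iteration 6/6 --
  FD 1: (-17.761,-2.486) -> (-17.502,-3.452) [heading=285, draw]
  BK 7: (-17.502,-3.452) -> (-19.314,3.31) [heading=285, draw]
  RT 144: heading 285 -> 141
  RT 15: heading 141 -> 126
]
LT 15: heading 126 -> 141
Final: pos=(-19.314,3.31), heading=141, 13 segment(s) drawn

Answer: 141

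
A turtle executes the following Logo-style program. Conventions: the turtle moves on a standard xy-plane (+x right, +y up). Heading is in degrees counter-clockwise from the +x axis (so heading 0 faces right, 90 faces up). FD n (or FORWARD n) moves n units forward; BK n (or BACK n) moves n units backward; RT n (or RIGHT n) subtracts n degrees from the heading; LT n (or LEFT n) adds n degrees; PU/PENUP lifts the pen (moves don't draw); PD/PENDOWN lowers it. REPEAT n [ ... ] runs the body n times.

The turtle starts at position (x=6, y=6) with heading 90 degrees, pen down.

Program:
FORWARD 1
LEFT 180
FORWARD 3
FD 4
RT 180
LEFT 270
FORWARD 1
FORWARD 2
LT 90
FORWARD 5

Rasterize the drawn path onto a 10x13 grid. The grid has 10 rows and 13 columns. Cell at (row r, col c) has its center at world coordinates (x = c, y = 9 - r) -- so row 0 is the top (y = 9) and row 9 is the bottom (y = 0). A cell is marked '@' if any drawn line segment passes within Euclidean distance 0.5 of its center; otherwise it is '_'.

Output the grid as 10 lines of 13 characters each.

Segment 0: (6,6) -> (6,7)
Segment 1: (6,7) -> (6,4)
Segment 2: (6,4) -> (6,0)
Segment 3: (6,0) -> (7,-0)
Segment 4: (7,-0) -> (9,-0)
Segment 5: (9,-0) -> (9,5)

Answer: _____________
_____________
______@______
______@______
______@__@___
______@__@___
______@__@___
______@__@___
______@__@___
______@@@@___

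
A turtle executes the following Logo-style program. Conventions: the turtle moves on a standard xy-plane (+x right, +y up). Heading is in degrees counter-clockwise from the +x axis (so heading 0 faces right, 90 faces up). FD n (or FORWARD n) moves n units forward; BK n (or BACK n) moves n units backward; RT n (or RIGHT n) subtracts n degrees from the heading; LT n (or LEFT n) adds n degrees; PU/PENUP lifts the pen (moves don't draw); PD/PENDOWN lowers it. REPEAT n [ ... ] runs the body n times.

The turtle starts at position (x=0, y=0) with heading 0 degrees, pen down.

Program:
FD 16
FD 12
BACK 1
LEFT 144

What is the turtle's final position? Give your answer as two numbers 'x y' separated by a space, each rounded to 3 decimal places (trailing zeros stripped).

Answer: 27 0

Derivation:
Executing turtle program step by step:
Start: pos=(0,0), heading=0, pen down
FD 16: (0,0) -> (16,0) [heading=0, draw]
FD 12: (16,0) -> (28,0) [heading=0, draw]
BK 1: (28,0) -> (27,0) [heading=0, draw]
LT 144: heading 0 -> 144
Final: pos=(27,0), heading=144, 3 segment(s) drawn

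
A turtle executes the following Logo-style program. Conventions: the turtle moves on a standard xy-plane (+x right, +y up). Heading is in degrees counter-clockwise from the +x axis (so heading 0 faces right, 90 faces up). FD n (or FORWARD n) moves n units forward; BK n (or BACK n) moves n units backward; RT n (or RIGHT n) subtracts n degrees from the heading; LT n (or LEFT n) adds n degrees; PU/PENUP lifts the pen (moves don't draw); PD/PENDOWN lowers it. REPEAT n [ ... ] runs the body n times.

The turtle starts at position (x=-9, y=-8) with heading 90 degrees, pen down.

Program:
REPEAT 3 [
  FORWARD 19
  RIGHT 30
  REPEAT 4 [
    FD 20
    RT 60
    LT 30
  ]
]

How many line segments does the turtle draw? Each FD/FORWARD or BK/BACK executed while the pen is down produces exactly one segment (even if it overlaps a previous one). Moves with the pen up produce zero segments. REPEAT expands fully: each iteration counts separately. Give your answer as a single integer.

Executing turtle program step by step:
Start: pos=(-9,-8), heading=90, pen down
REPEAT 3 [
  -- iteration 1/3 --
  FD 19: (-9,-8) -> (-9,11) [heading=90, draw]
  RT 30: heading 90 -> 60
  REPEAT 4 [
    -- iteration 1/4 --
    FD 20: (-9,11) -> (1,28.321) [heading=60, draw]
    RT 60: heading 60 -> 0
    LT 30: heading 0 -> 30
    -- iteration 2/4 --
    FD 20: (1,28.321) -> (18.321,38.321) [heading=30, draw]
    RT 60: heading 30 -> 330
    LT 30: heading 330 -> 0
    -- iteration 3/4 --
    FD 20: (18.321,38.321) -> (38.321,38.321) [heading=0, draw]
    RT 60: heading 0 -> 300
    LT 30: heading 300 -> 330
    -- iteration 4/4 --
    FD 20: (38.321,38.321) -> (55.641,28.321) [heading=330, draw]
    RT 60: heading 330 -> 270
    LT 30: heading 270 -> 300
  ]
  -- iteration 2/3 --
  FD 19: (55.641,28.321) -> (65.141,11.866) [heading=300, draw]
  RT 30: heading 300 -> 270
  REPEAT 4 [
    -- iteration 1/4 --
    FD 20: (65.141,11.866) -> (65.141,-8.134) [heading=270, draw]
    RT 60: heading 270 -> 210
    LT 30: heading 210 -> 240
    -- iteration 2/4 --
    FD 20: (65.141,-8.134) -> (55.141,-25.454) [heading=240, draw]
    RT 60: heading 240 -> 180
    LT 30: heading 180 -> 210
    -- iteration 3/4 --
    FD 20: (55.141,-25.454) -> (37.821,-35.454) [heading=210, draw]
    RT 60: heading 210 -> 150
    LT 30: heading 150 -> 180
    -- iteration 4/4 --
    FD 20: (37.821,-35.454) -> (17.821,-35.454) [heading=180, draw]
    RT 60: heading 180 -> 120
    LT 30: heading 120 -> 150
  ]
  -- iteration 3/3 --
  FD 19: (17.821,-35.454) -> (1.366,-25.954) [heading=150, draw]
  RT 30: heading 150 -> 120
  REPEAT 4 [
    -- iteration 1/4 --
    FD 20: (1.366,-25.954) -> (-8.634,-8.634) [heading=120, draw]
    RT 60: heading 120 -> 60
    LT 30: heading 60 -> 90
    -- iteration 2/4 --
    FD 20: (-8.634,-8.634) -> (-8.634,11.366) [heading=90, draw]
    RT 60: heading 90 -> 30
    LT 30: heading 30 -> 60
    -- iteration 3/4 --
    FD 20: (-8.634,11.366) -> (1.366,28.687) [heading=60, draw]
    RT 60: heading 60 -> 0
    LT 30: heading 0 -> 30
    -- iteration 4/4 --
    FD 20: (1.366,28.687) -> (18.687,38.687) [heading=30, draw]
    RT 60: heading 30 -> 330
    LT 30: heading 330 -> 0
  ]
]
Final: pos=(18.687,38.687), heading=0, 15 segment(s) drawn
Segments drawn: 15

Answer: 15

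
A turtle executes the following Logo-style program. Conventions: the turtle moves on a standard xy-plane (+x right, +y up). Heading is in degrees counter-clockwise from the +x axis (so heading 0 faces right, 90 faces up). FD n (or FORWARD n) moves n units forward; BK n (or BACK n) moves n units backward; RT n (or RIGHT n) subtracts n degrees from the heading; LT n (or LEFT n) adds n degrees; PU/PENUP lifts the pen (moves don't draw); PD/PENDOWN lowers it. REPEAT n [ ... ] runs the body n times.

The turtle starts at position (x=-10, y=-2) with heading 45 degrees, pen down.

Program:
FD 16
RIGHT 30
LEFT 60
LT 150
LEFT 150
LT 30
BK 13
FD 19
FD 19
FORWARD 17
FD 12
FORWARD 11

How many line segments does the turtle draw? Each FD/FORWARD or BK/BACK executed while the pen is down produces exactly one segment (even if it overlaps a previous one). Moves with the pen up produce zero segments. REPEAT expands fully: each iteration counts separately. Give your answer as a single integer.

Answer: 7

Derivation:
Executing turtle program step by step:
Start: pos=(-10,-2), heading=45, pen down
FD 16: (-10,-2) -> (1.314,9.314) [heading=45, draw]
RT 30: heading 45 -> 15
LT 60: heading 15 -> 75
LT 150: heading 75 -> 225
LT 150: heading 225 -> 15
LT 30: heading 15 -> 45
BK 13: (1.314,9.314) -> (-7.879,0.121) [heading=45, draw]
FD 19: (-7.879,0.121) -> (5.556,13.556) [heading=45, draw]
FD 19: (5.556,13.556) -> (18.991,26.991) [heading=45, draw]
FD 17: (18.991,26.991) -> (31.012,39.012) [heading=45, draw]
FD 12: (31.012,39.012) -> (39.497,47.497) [heading=45, draw]
FD 11: (39.497,47.497) -> (47.276,55.276) [heading=45, draw]
Final: pos=(47.276,55.276), heading=45, 7 segment(s) drawn
Segments drawn: 7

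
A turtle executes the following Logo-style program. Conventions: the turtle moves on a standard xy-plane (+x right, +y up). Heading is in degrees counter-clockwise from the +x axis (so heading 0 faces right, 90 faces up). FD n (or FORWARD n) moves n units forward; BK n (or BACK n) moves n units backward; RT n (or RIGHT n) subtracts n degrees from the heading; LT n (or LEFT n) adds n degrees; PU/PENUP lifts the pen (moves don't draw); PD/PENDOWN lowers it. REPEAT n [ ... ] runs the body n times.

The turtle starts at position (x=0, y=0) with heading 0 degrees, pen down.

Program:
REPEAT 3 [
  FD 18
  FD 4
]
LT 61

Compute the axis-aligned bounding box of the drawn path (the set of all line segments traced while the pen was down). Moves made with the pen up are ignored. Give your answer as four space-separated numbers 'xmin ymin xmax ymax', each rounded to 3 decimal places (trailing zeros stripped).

Executing turtle program step by step:
Start: pos=(0,0), heading=0, pen down
REPEAT 3 [
  -- iteration 1/3 --
  FD 18: (0,0) -> (18,0) [heading=0, draw]
  FD 4: (18,0) -> (22,0) [heading=0, draw]
  -- iteration 2/3 --
  FD 18: (22,0) -> (40,0) [heading=0, draw]
  FD 4: (40,0) -> (44,0) [heading=0, draw]
  -- iteration 3/3 --
  FD 18: (44,0) -> (62,0) [heading=0, draw]
  FD 4: (62,0) -> (66,0) [heading=0, draw]
]
LT 61: heading 0 -> 61
Final: pos=(66,0), heading=61, 6 segment(s) drawn

Segment endpoints: x in {0, 18, 22, 40, 44, 62, 66}, y in {0}
xmin=0, ymin=0, xmax=66, ymax=0

Answer: 0 0 66 0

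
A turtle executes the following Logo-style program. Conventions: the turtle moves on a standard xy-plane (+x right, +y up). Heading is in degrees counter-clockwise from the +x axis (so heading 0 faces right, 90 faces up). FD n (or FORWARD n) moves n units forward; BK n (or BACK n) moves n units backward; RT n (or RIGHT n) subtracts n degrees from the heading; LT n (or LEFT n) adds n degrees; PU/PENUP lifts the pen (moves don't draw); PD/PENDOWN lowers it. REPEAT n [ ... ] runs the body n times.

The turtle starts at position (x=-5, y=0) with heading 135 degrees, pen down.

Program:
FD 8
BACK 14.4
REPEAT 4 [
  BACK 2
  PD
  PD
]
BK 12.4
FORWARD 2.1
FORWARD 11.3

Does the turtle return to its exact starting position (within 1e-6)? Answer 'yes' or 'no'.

Answer: no

Derivation:
Executing turtle program step by step:
Start: pos=(-5,0), heading=135, pen down
FD 8: (-5,0) -> (-10.657,5.657) [heading=135, draw]
BK 14.4: (-10.657,5.657) -> (-0.475,-4.525) [heading=135, draw]
REPEAT 4 [
  -- iteration 1/4 --
  BK 2: (-0.475,-4.525) -> (0.94,-5.94) [heading=135, draw]
  PD: pen down
  PD: pen down
  -- iteration 2/4 --
  BK 2: (0.94,-5.94) -> (2.354,-7.354) [heading=135, draw]
  PD: pen down
  PD: pen down
  -- iteration 3/4 --
  BK 2: (2.354,-7.354) -> (3.768,-8.768) [heading=135, draw]
  PD: pen down
  PD: pen down
  -- iteration 4/4 --
  BK 2: (3.768,-8.768) -> (5.182,-10.182) [heading=135, draw]
  PD: pen down
  PD: pen down
]
BK 12.4: (5.182,-10.182) -> (13.95,-18.95) [heading=135, draw]
FD 2.1: (13.95,-18.95) -> (12.466,-17.466) [heading=135, draw]
FD 11.3: (12.466,-17.466) -> (4.475,-9.475) [heading=135, draw]
Final: pos=(4.475,-9.475), heading=135, 9 segment(s) drawn

Start position: (-5, 0)
Final position: (4.475, -9.475)
Distance = 13.4; >= 1e-6 -> NOT closed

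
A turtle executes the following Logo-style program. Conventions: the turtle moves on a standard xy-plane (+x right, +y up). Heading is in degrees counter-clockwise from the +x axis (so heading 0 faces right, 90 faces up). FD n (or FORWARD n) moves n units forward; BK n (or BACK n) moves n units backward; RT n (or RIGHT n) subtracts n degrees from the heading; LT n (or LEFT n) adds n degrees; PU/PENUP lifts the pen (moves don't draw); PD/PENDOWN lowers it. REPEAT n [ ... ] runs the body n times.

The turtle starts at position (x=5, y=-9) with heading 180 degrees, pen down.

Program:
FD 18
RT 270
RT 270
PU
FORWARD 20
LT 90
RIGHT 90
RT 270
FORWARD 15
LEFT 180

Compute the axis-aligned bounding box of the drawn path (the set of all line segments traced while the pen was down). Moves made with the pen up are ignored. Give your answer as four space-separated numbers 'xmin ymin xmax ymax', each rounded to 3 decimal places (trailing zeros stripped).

Executing turtle program step by step:
Start: pos=(5,-9), heading=180, pen down
FD 18: (5,-9) -> (-13,-9) [heading=180, draw]
RT 270: heading 180 -> 270
RT 270: heading 270 -> 0
PU: pen up
FD 20: (-13,-9) -> (7,-9) [heading=0, move]
LT 90: heading 0 -> 90
RT 90: heading 90 -> 0
RT 270: heading 0 -> 90
FD 15: (7,-9) -> (7,6) [heading=90, move]
LT 180: heading 90 -> 270
Final: pos=(7,6), heading=270, 1 segment(s) drawn

Segment endpoints: x in {-13, 5}, y in {-9, -9}
xmin=-13, ymin=-9, xmax=5, ymax=-9

Answer: -13 -9 5 -9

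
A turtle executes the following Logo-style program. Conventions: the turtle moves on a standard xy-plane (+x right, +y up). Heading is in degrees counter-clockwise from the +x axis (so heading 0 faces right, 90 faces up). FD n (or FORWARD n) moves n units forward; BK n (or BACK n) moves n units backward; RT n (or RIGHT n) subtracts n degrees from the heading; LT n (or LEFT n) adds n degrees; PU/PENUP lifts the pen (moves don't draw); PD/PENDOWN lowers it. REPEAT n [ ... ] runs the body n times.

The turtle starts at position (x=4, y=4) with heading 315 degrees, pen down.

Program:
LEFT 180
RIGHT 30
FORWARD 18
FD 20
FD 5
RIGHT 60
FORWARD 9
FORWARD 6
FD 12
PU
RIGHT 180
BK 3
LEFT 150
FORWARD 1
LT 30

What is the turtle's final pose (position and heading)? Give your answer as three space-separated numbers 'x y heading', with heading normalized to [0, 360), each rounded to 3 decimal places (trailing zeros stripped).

Answer: 15.05 67.007 45

Derivation:
Executing turtle program step by step:
Start: pos=(4,4), heading=315, pen down
LT 180: heading 315 -> 135
RT 30: heading 135 -> 105
FD 18: (4,4) -> (-0.659,21.387) [heading=105, draw]
FD 20: (-0.659,21.387) -> (-5.835,40.705) [heading=105, draw]
FD 5: (-5.835,40.705) -> (-7.129,45.535) [heading=105, draw]
RT 60: heading 105 -> 45
FD 9: (-7.129,45.535) -> (-0.765,51.899) [heading=45, draw]
FD 6: (-0.765,51.899) -> (3.477,56.141) [heading=45, draw]
FD 12: (3.477,56.141) -> (11.963,64.627) [heading=45, draw]
PU: pen up
RT 180: heading 45 -> 225
BK 3: (11.963,64.627) -> (14.084,66.748) [heading=225, move]
LT 150: heading 225 -> 15
FD 1: (14.084,66.748) -> (15.05,67.007) [heading=15, move]
LT 30: heading 15 -> 45
Final: pos=(15.05,67.007), heading=45, 6 segment(s) drawn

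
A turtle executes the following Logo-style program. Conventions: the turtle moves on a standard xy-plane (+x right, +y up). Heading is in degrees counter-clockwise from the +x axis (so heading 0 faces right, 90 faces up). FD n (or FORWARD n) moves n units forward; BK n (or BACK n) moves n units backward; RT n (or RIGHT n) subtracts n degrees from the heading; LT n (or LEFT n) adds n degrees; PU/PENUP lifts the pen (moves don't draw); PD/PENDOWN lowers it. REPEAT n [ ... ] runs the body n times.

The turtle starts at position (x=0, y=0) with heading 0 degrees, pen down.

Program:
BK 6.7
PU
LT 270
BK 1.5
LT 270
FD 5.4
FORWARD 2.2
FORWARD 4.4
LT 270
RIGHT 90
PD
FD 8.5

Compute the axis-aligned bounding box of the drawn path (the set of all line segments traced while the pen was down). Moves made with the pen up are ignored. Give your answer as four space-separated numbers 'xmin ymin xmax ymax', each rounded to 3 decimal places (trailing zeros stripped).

Answer: -18.7 0 0 1.5

Derivation:
Executing turtle program step by step:
Start: pos=(0,0), heading=0, pen down
BK 6.7: (0,0) -> (-6.7,0) [heading=0, draw]
PU: pen up
LT 270: heading 0 -> 270
BK 1.5: (-6.7,0) -> (-6.7,1.5) [heading=270, move]
LT 270: heading 270 -> 180
FD 5.4: (-6.7,1.5) -> (-12.1,1.5) [heading=180, move]
FD 2.2: (-12.1,1.5) -> (-14.3,1.5) [heading=180, move]
FD 4.4: (-14.3,1.5) -> (-18.7,1.5) [heading=180, move]
LT 270: heading 180 -> 90
RT 90: heading 90 -> 0
PD: pen down
FD 8.5: (-18.7,1.5) -> (-10.2,1.5) [heading=0, draw]
Final: pos=(-10.2,1.5), heading=0, 2 segment(s) drawn

Segment endpoints: x in {-18.7, -10.2, -6.7, 0}, y in {0, 1.5, 1.5}
xmin=-18.7, ymin=0, xmax=0, ymax=1.5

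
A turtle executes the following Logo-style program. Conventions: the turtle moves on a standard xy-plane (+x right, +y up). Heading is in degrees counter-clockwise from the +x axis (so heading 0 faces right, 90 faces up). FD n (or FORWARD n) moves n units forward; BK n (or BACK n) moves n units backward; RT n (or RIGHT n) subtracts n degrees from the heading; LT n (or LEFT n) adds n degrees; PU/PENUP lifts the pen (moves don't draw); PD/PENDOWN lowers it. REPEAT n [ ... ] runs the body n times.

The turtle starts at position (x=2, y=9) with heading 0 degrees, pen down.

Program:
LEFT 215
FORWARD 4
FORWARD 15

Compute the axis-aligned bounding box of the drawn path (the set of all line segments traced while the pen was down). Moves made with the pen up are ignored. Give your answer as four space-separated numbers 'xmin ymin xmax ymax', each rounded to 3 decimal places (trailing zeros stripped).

Executing turtle program step by step:
Start: pos=(2,9), heading=0, pen down
LT 215: heading 0 -> 215
FD 4: (2,9) -> (-1.277,6.706) [heading=215, draw]
FD 15: (-1.277,6.706) -> (-13.564,-1.898) [heading=215, draw]
Final: pos=(-13.564,-1.898), heading=215, 2 segment(s) drawn

Segment endpoints: x in {-13.564, -1.277, 2}, y in {-1.898, 6.706, 9}
xmin=-13.564, ymin=-1.898, xmax=2, ymax=9

Answer: -13.564 -1.898 2 9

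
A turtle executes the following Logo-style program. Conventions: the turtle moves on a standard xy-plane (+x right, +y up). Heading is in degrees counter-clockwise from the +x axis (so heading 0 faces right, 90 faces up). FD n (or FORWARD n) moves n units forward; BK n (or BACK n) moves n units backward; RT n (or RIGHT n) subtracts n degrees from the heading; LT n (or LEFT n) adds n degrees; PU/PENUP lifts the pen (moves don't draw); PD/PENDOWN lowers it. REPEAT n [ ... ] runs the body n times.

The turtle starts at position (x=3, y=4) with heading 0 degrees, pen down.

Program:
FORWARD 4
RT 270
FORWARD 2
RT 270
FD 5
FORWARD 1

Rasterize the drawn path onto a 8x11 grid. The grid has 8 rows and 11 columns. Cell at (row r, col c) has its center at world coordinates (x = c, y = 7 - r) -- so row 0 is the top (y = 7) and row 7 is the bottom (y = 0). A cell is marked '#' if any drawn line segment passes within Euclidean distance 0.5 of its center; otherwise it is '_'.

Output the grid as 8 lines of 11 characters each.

Segment 0: (3,4) -> (7,4)
Segment 1: (7,4) -> (7,6)
Segment 2: (7,6) -> (2,6)
Segment 3: (2,6) -> (1,6)

Answer: ___________
_#######___
_______#___
___#####___
___________
___________
___________
___________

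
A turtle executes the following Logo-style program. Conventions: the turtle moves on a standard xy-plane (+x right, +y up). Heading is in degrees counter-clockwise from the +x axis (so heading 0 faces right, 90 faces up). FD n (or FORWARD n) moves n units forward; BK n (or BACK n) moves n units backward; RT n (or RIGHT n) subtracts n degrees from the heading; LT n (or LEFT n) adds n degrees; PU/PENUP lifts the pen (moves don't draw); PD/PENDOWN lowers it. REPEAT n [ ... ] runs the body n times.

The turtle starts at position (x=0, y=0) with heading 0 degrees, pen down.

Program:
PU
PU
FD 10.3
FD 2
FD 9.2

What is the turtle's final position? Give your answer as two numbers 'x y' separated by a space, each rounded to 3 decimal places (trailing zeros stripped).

Answer: 21.5 0

Derivation:
Executing turtle program step by step:
Start: pos=(0,0), heading=0, pen down
PU: pen up
PU: pen up
FD 10.3: (0,0) -> (10.3,0) [heading=0, move]
FD 2: (10.3,0) -> (12.3,0) [heading=0, move]
FD 9.2: (12.3,0) -> (21.5,0) [heading=0, move]
Final: pos=(21.5,0), heading=0, 0 segment(s) drawn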